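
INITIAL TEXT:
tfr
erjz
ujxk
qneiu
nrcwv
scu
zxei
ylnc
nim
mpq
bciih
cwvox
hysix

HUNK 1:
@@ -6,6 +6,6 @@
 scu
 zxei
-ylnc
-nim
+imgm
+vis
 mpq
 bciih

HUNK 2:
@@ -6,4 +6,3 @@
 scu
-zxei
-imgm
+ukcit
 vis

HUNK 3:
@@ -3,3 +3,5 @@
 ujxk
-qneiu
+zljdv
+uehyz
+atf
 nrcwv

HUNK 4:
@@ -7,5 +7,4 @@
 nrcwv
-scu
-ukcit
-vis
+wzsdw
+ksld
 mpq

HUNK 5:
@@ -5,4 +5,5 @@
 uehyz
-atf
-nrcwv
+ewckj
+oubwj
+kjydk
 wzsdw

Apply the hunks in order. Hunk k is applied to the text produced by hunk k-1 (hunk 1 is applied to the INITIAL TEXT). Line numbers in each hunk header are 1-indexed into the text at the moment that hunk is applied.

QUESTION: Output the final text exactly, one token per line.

Hunk 1: at line 6 remove [ylnc,nim] add [imgm,vis] -> 13 lines: tfr erjz ujxk qneiu nrcwv scu zxei imgm vis mpq bciih cwvox hysix
Hunk 2: at line 6 remove [zxei,imgm] add [ukcit] -> 12 lines: tfr erjz ujxk qneiu nrcwv scu ukcit vis mpq bciih cwvox hysix
Hunk 3: at line 3 remove [qneiu] add [zljdv,uehyz,atf] -> 14 lines: tfr erjz ujxk zljdv uehyz atf nrcwv scu ukcit vis mpq bciih cwvox hysix
Hunk 4: at line 7 remove [scu,ukcit,vis] add [wzsdw,ksld] -> 13 lines: tfr erjz ujxk zljdv uehyz atf nrcwv wzsdw ksld mpq bciih cwvox hysix
Hunk 5: at line 5 remove [atf,nrcwv] add [ewckj,oubwj,kjydk] -> 14 lines: tfr erjz ujxk zljdv uehyz ewckj oubwj kjydk wzsdw ksld mpq bciih cwvox hysix

Answer: tfr
erjz
ujxk
zljdv
uehyz
ewckj
oubwj
kjydk
wzsdw
ksld
mpq
bciih
cwvox
hysix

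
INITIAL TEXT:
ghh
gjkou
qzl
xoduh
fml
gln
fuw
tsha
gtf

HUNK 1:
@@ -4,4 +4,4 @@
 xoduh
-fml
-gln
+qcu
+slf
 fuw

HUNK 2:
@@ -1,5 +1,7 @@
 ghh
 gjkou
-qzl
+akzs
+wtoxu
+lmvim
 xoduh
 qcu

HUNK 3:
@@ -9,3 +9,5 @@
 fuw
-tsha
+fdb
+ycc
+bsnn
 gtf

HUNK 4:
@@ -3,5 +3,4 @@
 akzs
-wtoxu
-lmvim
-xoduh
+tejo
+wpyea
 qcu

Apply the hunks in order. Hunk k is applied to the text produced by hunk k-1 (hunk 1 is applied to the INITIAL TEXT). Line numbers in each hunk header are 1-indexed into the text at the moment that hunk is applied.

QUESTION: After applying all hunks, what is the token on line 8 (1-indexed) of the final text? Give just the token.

Answer: fuw

Derivation:
Hunk 1: at line 4 remove [fml,gln] add [qcu,slf] -> 9 lines: ghh gjkou qzl xoduh qcu slf fuw tsha gtf
Hunk 2: at line 1 remove [qzl] add [akzs,wtoxu,lmvim] -> 11 lines: ghh gjkou akzs wtoxu lmvim xoduh qcu slf fuw tsha gtf
Hunk 3: at line 9 remove [tsha] add [fdb,ycc,bsnn] -> 13 lines: ghh gjkou akzs wtoxu lmvim xoduh qcu slf fuw fdb ycc bsnn gtf
Hunk 4: at line 3 remove [wtoxu,lmvim,xoduh] add [tejo,wpyea] -> 12 lines: ghh gjkou akzs tejo wpyea qcu slf fuw fdb ycc bsnn gtf
Final line 8: fuw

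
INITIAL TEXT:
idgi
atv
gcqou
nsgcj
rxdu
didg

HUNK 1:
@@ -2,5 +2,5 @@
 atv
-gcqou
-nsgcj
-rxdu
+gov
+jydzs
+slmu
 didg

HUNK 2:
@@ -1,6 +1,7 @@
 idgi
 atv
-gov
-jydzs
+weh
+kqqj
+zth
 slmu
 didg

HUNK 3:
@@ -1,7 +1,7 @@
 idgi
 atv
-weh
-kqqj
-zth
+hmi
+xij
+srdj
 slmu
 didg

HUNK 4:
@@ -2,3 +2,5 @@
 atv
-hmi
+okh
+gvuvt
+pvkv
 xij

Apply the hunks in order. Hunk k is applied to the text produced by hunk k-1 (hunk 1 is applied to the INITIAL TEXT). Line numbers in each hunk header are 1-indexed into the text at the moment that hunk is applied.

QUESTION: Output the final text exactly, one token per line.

Hunk 1: at line 2 remove [gcqou,nsgcj,rxdu] add [gov,jydzs,slmu] -> 6 lines: idgi atv gov jydzs slmu didg
Hunk 2: at line 1 remove [gov,jydzs] add [weh,kqqj,zth] -> 7 lines: idgi atv weh kqqj zth slmu didg
Hunk 3: at line 1 remove [weh,kqqj,zth] add [hmi,xij,srdj] -> 7 lines: idgi atv hmi xij srdj slmu didg
Hunk 4: at line 2 remove [hmi] add [okh,gvuvt,pvkv] -> 9 lines: idgi atv okh gvuvt pvkv xij srdj slmu didg

Answer: idgi
atv
okh
gvuvt
pvkv
xij
srdj
slmu
didg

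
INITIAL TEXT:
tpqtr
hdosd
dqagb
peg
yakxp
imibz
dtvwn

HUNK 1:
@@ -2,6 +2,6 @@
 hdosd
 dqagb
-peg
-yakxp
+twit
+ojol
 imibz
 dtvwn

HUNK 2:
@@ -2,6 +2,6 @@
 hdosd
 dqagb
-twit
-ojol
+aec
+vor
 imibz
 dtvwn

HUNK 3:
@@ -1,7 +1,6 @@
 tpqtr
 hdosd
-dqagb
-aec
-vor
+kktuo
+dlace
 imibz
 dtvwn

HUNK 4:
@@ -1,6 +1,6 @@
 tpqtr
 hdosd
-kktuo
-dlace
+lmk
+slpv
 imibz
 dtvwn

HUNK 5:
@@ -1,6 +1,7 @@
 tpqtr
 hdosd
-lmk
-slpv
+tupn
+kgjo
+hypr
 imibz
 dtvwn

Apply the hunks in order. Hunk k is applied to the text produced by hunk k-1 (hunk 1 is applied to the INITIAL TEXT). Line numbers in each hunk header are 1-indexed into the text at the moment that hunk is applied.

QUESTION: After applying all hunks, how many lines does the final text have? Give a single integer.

Answer: 7

Derivation:
Hunk 1: at line 2 remove [peg,yakxp] add [twit,ojol] -> 7 lines: tpqtr hdosd dqagb twit ojol imibz dtvwn
Hunk 2: at line 2 remove [twit,ojol] add [aec,vor] -> 7 lines: tpqtr hdosd dqagb aec vor imibz dtvwn
Hunk 3: at line 1 remove [dqagb,aec,vor] add [kktuo,dlace] -> 6 lines: tpqtr hdosd kktuo dlace imibz dtvwn
Hunk 4: at line 1 remove [kktuo,dlace] add [lmk,slpv] -> 6 lines: tpqtr hdosd lmk slpv imibz dtvwn
Hunk 5: at line 1 remove [lmk,slpv] add [tupn,kgjo,hypr] -> 7 lines: tpqtr hdosd tupn kgjo hypr imibz dtvwn
Final line count: 7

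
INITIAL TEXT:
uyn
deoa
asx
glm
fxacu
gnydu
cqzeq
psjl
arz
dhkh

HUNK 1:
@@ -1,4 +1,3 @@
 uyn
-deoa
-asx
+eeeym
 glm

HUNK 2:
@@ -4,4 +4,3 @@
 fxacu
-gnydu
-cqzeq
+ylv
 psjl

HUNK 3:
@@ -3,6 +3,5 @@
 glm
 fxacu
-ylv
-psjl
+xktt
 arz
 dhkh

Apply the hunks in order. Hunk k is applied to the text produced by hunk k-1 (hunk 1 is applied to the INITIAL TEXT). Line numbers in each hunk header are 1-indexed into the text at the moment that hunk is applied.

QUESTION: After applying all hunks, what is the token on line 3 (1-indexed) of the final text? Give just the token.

Hunk 1: at line 1 remove [deoa,asx] add [eeeym] -> 9 lines: uyn eeeym glm fxacu gnydu cqzeq psjl arz dhkh
Hunk 2: at line 4 remove [gnydu,cqzeq] add [ylv] -> 8 lines: uyn eeeym glm fxacu ylv psjl arz dhkh
Hunk 3: at line 3 remove [ylv,psjl] add [xktt] -> 7 lines: uyn eeeym glm fxacu xktt arz dhkh
Final line 3: glm

Answer: glm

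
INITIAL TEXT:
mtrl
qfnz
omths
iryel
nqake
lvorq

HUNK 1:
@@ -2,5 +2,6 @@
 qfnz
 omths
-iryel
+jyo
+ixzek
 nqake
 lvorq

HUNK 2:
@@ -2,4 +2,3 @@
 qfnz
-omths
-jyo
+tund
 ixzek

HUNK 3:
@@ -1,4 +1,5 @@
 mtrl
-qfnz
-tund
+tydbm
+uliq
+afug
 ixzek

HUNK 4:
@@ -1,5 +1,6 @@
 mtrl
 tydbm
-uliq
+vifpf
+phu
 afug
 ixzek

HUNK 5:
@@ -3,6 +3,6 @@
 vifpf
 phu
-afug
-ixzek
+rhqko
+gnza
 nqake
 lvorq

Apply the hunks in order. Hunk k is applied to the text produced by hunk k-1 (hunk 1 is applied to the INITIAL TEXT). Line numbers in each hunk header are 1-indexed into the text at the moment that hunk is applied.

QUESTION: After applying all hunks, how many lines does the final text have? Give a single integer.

Hunk 1: at line 2 remove [iryel] add [jyo,ixzek] -> 7 lines: mtrl qfnz omths jyo ixzek nqake lvorq
Hunk 2: at line 2 remove [omths,jyo] add [tund] -> 6 lines: mtrl qfnz tund ixzek nqake lvorq
Hunk 3: at line 1 remove [qfnz,tund] add [tydbm,uliq,afug] -> 7 lines: mtrl tydbm uliq afug ixzek nqake lvorq
Hunk 4: at line 1 remove [uliq] add [vifpf,phu] -> 8 lines: mtrl tydbm vifpf phu afug ixzek nqake lvorq
Hunk 5: at line 3 remove [afug,ixzek] add [rhqko,gnza] -> 8 lines: mtrl tydbm vifpf phu rhqko gnza nqake lvorq
Final line count: 8

Answer: 8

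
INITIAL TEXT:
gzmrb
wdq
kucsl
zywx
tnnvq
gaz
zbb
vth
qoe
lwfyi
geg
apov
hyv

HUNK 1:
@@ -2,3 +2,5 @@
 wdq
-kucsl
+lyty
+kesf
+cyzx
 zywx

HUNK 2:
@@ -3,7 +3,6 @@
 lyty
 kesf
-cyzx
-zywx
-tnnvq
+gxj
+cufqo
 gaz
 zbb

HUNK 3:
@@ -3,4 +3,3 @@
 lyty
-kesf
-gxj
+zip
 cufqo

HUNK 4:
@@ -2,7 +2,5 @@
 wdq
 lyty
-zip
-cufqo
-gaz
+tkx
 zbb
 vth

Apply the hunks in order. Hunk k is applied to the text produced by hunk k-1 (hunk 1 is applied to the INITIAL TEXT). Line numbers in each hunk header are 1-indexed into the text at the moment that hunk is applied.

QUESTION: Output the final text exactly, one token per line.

Hunk 1: at line 2 remove [kucsl] add [lyty,kesf,cyzx] -> 15 lines: gzmrb wdq lyty kesf cyzx zywx tnnvq gaz zbb vth qoe lwfyi geg apov hyv
Hunk 2: at line 3 remove [cyzx,zywx,tnnvq] add [gxj,cufqo] -> 14 lines: gzmrb wdq lyty kesf gxj cufqo gaz zbb vth qoe lwfyi geg apov hyv
Hunk 3: at line 3 remove [kesf,gxj] add [zip] -> 13 lines: gzmrb wdq lyty zip cufqo gaz zbb vth qoe lwfyi geg apov hyv
Hunk 4: at line 2 remove [zip,cufqo,gaz] add [tkx] -> 11 lines: gzmrb wdq lyty tkx zbb vth qoe lwfyi geg apov hyv

Answer: gzmrb
wdq
lyty
tkx
zbb
vth
qoe
lwfyi
geg
apov
hyv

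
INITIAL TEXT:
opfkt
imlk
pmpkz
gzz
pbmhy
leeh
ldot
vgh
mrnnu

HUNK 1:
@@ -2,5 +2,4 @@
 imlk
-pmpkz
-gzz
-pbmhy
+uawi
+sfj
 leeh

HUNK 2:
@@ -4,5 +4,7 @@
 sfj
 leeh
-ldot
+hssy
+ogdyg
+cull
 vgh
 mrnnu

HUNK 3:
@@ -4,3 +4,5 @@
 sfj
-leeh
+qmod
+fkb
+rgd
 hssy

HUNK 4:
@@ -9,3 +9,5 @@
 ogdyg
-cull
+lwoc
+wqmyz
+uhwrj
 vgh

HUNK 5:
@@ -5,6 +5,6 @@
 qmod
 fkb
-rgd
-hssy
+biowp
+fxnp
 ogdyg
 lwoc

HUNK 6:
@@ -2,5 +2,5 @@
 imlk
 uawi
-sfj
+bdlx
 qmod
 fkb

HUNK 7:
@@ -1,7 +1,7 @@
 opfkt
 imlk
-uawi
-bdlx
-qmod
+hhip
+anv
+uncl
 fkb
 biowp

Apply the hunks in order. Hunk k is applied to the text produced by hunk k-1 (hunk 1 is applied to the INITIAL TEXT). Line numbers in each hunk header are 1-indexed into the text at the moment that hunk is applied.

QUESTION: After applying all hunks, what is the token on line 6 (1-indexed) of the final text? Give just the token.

Hunk 1: at line 2 remove [pmpkz,gzz,pbmhy] add [uawi,sfj] -> 8 lines: opfkt imlk uawi sfj leeh ldot vgh mrnnu
Hunk 2: at line 4 remove [ldot] add [hssy,ogdyg,cull] -> 10 lines: opfkt imlk uawi sfj leeh hssy ogdyg cull vgh mrnnu
Hunk 3: at line 4 remove [leeh] add [qmod,fkb,rgd] -> 12 lines: opfkt imlk uawi sfj qmod fkb rgd hssy ogdyg cull vgh mrnnu
Hunk 4: at line 9 remove [cull] add [lwoc,wqmyz,uhwrj] -> 14 lines: opfkt imlk uawi sfj qmod fkb rgd hssy ogdyg lwoc wqmyz uhwrj vgh mrnnu
Hunk 5: at line 5 remove [rgd,hssy] add [biowp,fxnp] -> 14 lines: opfkt imlk uawi sfj qmod fkb biowp fxnp ogdyg lwoc wqmyz uhwrj vgh mrnnu
Hunk 6: at line 2 remove [sfj] add [bdlx] -> 14 lines: opfkt imlk uawi bdlx qmod fkb biowp fxnp ogdyg lwoc wqmyz uhwrj vgh mrnnu
Hunk 7: at line 1 remove [uawi,bdlx,qmod] add [hhip,anv,uncl] -> 14 lines: opfkt imlk hhip anv uncl fkb biowp fxnp ogdyg lwoc wqmyz uhwrj vgh mrnnu
Final line 6: fkb

Answer: fkb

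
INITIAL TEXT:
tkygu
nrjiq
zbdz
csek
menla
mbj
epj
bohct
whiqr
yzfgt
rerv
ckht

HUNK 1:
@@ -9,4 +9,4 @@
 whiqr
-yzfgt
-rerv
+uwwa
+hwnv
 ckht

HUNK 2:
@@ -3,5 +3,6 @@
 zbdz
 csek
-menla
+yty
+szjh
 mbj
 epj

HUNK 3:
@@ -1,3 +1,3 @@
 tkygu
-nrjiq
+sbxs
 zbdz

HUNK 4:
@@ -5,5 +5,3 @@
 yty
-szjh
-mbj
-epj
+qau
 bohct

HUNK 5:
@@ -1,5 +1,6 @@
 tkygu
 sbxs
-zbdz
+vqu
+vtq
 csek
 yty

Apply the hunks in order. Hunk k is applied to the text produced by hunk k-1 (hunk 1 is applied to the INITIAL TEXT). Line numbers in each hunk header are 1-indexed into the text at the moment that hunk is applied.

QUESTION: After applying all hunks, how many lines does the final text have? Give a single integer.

Answer: 12

Derivation:
Hunk 1: at line 9 remove [yzfgt,rerv] add [uwwa,hwnv] -> 12 lines: tkygu nrjiq zbdz csek menla mbj epj bohct whiqr uwwa hwnv ckht
Hunk 2: at line 3 remove [menla] add [yty,szjh] -> 13 lines: tkygu nrjiq zbdz csek yty szjh mbj epj bohct whiqr uwwa hwnv ckht
Hunk 3: at line 1 remove [nrjiq] add [sbxs] -> 13 lines: tkygu sbxs zbdz csek yty szjh mbj epj bohct whiqr uwwa hwnv ckht
Hunk 4: at line 5 remove [szjh,mbj,epj] add [qau] -> 11 lines: tkygu sbxs zbdz csek yty qau bohct whiqr uwwa hwnv ckht
Hunk 5: at line 1 remove [zbdz] add [vqu,vtq] -> 12 lines: tkygu sbxs vqu vtq csek yty qau bohct whiqr uwwa hwnv ckht
Final line count: 12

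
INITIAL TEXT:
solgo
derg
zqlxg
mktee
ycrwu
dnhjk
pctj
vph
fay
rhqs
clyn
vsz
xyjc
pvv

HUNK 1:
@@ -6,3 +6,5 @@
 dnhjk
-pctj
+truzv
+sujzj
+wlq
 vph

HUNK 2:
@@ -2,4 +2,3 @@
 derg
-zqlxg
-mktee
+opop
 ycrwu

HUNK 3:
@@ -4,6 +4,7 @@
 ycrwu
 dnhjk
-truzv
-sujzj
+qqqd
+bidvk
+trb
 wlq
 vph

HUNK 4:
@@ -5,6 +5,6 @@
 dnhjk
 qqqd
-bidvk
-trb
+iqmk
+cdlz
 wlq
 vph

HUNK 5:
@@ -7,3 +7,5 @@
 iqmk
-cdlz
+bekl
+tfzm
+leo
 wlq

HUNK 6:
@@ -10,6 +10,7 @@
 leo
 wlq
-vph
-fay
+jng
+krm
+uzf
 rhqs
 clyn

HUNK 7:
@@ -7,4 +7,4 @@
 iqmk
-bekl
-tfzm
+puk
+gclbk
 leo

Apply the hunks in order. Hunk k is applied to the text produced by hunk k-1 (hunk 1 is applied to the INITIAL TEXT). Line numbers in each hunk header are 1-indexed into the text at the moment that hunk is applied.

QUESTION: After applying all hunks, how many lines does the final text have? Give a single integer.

Hunk 1: at line 6 remove [pctj] add [truzv,sujzj,wlq] -> 16 lines: solgo derg zqlxg mktee ycrwu dnhjk truzv sujzj wlq vph fay rhqs clyn vsz xyjc pvv
Hunk 2: at line 2 remove [zqlxg,mktee] add [opop] -> 15 lines: solgo derg opop ycrwu dnhjk truzv sujzj wlq vph fay rhqs clyn vsz xyjc pvv
Hunk 3: at line 4 remove [truzv,sujzj] add [qqqd,bidvk,trb] -> 16 lines: solgo derg opop ycrwu dnhjk qqqd bidvk trb wlq vph fay rhqs clyn vsz xyjc pvv
Hunk 4: at line 5 remove [bidvk,trb] add [iqmk,cdlz] -> 16 lines: solgo derg opop ycrwu dnhjk qqqd iqmk cdlz wlq vph fay rhqs clyn vsz xyjc pvv
Hunk 5: at line 7 remove [cdlz] add [bekl,tfzm,leo] -> 18 lines: solgo derg opop ycrwu dnhjk qqqd iqmk bekl tfzm leo wlq vph fay rhqs clyn vsz xyjc pvv
Hunk 6: at line 10 remove [vph,fay] add [jng,krm,uzf] -> 19 lines: solgo derg opop ycrwu dnhjk qqqd iqmk bekl tfzm leo wlq jng krm uzf rhqs clyn vsz xyjc pvv
Hunk 7: at line 7 remove [bekl,tfzm] add [puk,gclbk] -> 19 lines: solgo derg opop ycrwu dnhjk qqqd iqmk puk gclbk leo wlq jng krm uzf rhqs clyn vsz xyjc pvv
Final line count: 19

Answer: 19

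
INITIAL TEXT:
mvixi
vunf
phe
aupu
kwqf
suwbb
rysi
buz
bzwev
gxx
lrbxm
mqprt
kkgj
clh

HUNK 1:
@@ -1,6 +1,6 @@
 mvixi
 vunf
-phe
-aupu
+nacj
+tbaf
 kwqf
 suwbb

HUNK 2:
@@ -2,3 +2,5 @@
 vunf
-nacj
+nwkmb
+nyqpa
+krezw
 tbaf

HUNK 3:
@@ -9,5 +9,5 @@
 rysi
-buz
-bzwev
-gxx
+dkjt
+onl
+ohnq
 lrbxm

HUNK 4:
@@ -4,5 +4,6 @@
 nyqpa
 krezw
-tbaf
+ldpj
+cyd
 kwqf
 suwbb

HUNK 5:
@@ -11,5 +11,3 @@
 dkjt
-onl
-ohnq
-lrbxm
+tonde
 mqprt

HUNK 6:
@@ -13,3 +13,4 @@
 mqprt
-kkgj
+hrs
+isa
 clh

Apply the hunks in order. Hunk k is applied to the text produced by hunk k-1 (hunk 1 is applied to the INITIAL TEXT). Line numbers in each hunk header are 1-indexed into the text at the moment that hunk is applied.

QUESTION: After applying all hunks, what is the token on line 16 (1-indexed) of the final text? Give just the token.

Hunk 1: at line 1 remove [phe,aupu] add [nacj,tbaf] -> 14 lines: mvixi vunf nacj tbaf kwqf suwbb rysi buz bzwev gxx lrbxm mqprt kkgj clh
Hunk 2: at line 2 remove [nacj] add [nwkmb,nyqpa,krezw] -> 16 lines: mvixi vunf nwkmb nyqpa krezw tbaf kwqf suwbb rysi buz bzwev gxx lrbxm mqprt kkgj clh
Hunk 3: at line 9 remove [buz,bzwev,gxx] add [dkjt,onl,ohnq] -> 16 lines: mvixi vunf nwkmb nyqpa krezw tbaf kwqf suwbb rysi dkjt onl ohnq lrbxm mqprt kkgj clh
Hunk 4: at line 4 remove [tbaf] add [ldpj,cyd] -> 17 lines: mvixi vunf nwkmb nyqpa krezw ldpj cyd kwqf suwbb rysi dkjt onl ohnq lrbxm mqprt kkgj clh
Hunk 5: at line 11 remove [onl,ohnq,lrbxm] add [tonde] -> 15 lines: mvixi vunf nwkmb nyqpa krezw ldpj cyd kwqf suwbb rysi dkjt tonde mqprt kkgj clh
Hunk 6: at line 13 remove [kkgj] add [hrs,isa] -> 16 lines: mvixi vunf nwkmb nyqpa krezw ldpj cyd kwqf suwbb rysi dkjt tonde mqprt hrs isa clh
Final line 16: clh

Answer: clh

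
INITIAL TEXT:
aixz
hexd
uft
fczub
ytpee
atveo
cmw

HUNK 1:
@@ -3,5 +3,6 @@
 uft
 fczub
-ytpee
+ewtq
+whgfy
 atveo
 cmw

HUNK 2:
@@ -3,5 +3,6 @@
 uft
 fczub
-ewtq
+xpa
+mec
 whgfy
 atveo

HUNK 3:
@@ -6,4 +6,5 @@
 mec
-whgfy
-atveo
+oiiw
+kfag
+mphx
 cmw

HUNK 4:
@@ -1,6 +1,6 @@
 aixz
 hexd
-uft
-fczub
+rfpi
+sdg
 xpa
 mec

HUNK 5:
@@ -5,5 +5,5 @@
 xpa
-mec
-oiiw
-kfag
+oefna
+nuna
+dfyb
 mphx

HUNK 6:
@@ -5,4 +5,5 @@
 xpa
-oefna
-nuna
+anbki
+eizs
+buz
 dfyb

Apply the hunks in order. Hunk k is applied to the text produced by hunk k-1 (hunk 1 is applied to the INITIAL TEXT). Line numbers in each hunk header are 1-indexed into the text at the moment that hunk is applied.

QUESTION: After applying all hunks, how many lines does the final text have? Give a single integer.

Hunk 1: at line 3 remove [ytpee] add [ewtq,whgfy] -> 8 lines: aixz hexd uft fczub ewtq whgfy atveo cmw
Hunk 2: at line 3 remove [ewtq] add [xpa,mec] -> 9 lines: aixz hexd uft fczub xpa mec whgfy atveo cmw
Hunk 3: at line 6 remove [whgfy,atveo] add [oiiw,kfag,mphx] -> 10 lines: aixz hexd uft fczub xpa mec oiiw kfag mphx cmw
Hunk 4: at line 1 remove [uft,fczub] add [rfpi,sdg] -> 10 lines: aixz hexd rfpi sdg xpa mec oiiw kfag mphx cmw
Hunk 5: at line 5 remove [mec,oiiw,kfag] add [oefna,nuna,dfyb] -> 10 lines: aixz hexd rfpi sdg xpa oefna nuna dfyb mphx cmw
Hunk 6: at line 5 remove [oefna,nuna] add [anbki,eizs,buz] -> 11 lines: aixz hexd rfpi sdg xpa anbki eizs buz dfyb mphx cmw
Final line count: 11

Answer: 11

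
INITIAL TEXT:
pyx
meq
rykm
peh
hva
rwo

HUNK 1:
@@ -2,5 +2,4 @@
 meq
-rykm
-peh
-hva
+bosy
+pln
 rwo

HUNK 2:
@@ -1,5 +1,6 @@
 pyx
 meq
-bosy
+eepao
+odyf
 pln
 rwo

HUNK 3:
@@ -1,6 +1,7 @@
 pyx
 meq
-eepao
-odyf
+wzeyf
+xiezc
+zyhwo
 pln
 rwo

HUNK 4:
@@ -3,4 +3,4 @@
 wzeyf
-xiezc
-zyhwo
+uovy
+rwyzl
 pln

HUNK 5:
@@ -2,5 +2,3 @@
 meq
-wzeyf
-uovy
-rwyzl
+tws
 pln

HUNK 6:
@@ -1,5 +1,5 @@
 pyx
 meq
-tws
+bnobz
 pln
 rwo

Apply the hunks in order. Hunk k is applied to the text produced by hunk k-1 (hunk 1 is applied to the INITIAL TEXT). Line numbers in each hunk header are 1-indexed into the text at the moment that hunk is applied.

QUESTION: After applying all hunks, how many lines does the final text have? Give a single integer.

Answer: 5

Derivation:
Hunk 1: at line 2 remove [rykm,peh,hva] add [bosy,pln] -> 5 lines: pyx meq bosy pln rwo
Hunk 2: at line 1 remove [bosy] add [eepao,odyf] -> 6 lines: pyx meq eepao odyf pln rwo
Hunk 3: at line 1 remove [eepao,odyf] add [wzeyf,xiezc,zyhwo] -> 7 lines: pyx meq wzeyf xiezc zyhwo pln rwo
Hunk 4: at line 3 remove [xiezc,zyhwo] add [uovy,rwyzl] -> 7 lines: pyx meq wzeyf uovy rwyzl pln rwo
Hunk 5: at line 2 remove [wzeyf,uovy,rwyzl] add [tws] -> 5 lines: pyx meq tws pln rwo
Hunk 6: at line 1 remove [tws] add [bnobz] -> 5 lines: pyx meq bnobz pln rwo
Final line count: 5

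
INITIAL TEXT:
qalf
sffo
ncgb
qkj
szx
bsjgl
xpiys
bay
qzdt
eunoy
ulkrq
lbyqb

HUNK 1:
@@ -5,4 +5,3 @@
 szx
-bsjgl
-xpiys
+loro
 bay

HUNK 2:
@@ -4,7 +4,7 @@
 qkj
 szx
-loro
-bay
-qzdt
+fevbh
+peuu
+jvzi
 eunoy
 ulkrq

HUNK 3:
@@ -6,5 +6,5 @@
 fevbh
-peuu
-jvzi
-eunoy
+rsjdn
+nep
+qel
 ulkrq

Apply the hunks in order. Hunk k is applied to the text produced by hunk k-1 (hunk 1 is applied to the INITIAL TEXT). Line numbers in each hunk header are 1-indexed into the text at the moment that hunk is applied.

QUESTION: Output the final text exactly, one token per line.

Answer: qalf
sffo
ncgb
qkj
szx
fevbh
rsjdn
nep
qel
ulkrq
lbyqb

Derivation:
Hunk 1: at line 5 remove [bsjgl,xpiys] add [loro] -> 11 lines: qalf sffo ncgb qkj szx loro bay qzdt eunoy ulkrq lbyqb
Hunk 2: at line 4 remove [loro,bay,qzdt] add [fevbh,peuu,jvzi] -> 11 lines: qalf sffo ncgb qkj szx fevbh peuu jvzi eunoy ulkrq lbyqb
Hunk 3: at line 6 remove [peuu,jvzi,eunoy] add [rsjdn,nep,qel] -> 11 lines: qalf sffo ncgb qkj szx fevbh rsjdn nep qel ulkrq lbyqb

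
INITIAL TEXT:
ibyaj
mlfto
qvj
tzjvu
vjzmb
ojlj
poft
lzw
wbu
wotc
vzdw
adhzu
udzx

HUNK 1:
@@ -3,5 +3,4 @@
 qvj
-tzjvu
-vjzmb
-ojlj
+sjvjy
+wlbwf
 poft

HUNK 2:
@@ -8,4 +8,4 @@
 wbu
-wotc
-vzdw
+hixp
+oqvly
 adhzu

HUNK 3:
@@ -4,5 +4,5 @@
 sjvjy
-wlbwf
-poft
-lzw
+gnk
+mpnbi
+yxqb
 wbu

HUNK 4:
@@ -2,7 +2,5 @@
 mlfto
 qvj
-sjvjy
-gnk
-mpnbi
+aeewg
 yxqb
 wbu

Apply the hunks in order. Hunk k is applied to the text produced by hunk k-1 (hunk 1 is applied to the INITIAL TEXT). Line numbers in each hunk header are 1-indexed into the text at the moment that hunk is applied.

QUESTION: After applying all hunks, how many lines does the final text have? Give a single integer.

Hunk 1: at line 3 remove [tzjvu,vjzmb,ojlj] add [sjvjy,wlbwf] -> 12 lines: ibyaj mlfto qvj sjvjy wlbwf poft lzw wbu wotc vzdw adhzu udzx
Hunk 2: at line 8 remove [wotc,vzdw] add [hixp,oqvly] -> 12 lines: ibyaj mlfto qvj sjvjy wlbwf poft lzw wbu hixp oqvly adhzu udzx
Hunk 3: at line 4 remove [wlbwf,poft,lzw] add [gnk,mpnbi,yxqb] -> 12 lines: ibyaj mlfto qvj sjvjy gnk mpnbi yxqb wbu hixp oqvly adhzu udzx
Hunk 4: at line 2 remove [sjvjy,gnk,mpnbi] add [aeewg] -> 10 lines: ibyaj mlfto qvj aeewg yxqb wbu hixp oqvly adhzu udzx
Final line count: 10

Answer: 10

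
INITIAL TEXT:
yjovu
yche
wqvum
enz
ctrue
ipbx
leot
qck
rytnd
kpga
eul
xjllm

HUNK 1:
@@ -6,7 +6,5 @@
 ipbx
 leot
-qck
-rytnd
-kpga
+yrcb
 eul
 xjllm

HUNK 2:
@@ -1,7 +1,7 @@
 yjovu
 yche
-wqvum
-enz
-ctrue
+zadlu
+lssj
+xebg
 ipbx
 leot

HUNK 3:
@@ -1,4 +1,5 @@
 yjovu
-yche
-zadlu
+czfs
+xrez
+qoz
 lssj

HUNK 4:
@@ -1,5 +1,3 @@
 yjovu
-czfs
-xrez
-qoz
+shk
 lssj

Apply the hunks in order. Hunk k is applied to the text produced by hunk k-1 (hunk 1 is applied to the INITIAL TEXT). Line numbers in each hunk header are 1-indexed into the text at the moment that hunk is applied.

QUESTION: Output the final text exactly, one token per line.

Answer: yjovu
shk
lssj
xebg
ipbx
leot
yrcb
eul
xjllm

Derivation:
Hunk 1: at line 6 remove [qck,rytnd,kpga] add [yrcb] -> 10 lines: yjovu yche wqvum enz ctrue ipbx leot yrcb eul xjllm
Hunk 2: at line 1 remove [wqvum,enz,ctrue] add [zadlu,lssj,xebg] -> 10 lines: yjovu yche zadlu lssj xebg ipbx leot yrcb eul xjllm
Hunk 3: at line 1 remove [yche,zadlu] add [czfs,xrez,qoz] -> 11 lines: yjovu czfs xrez qoz lssj xebg ipbx leot yrcb eul xjllm
Hunk 4: at line 1 remove [czfs,xrez,qoz] add [shk] -> 9 lines: yjovu shk lssj xebg ipbx leot yrcb eul xjllm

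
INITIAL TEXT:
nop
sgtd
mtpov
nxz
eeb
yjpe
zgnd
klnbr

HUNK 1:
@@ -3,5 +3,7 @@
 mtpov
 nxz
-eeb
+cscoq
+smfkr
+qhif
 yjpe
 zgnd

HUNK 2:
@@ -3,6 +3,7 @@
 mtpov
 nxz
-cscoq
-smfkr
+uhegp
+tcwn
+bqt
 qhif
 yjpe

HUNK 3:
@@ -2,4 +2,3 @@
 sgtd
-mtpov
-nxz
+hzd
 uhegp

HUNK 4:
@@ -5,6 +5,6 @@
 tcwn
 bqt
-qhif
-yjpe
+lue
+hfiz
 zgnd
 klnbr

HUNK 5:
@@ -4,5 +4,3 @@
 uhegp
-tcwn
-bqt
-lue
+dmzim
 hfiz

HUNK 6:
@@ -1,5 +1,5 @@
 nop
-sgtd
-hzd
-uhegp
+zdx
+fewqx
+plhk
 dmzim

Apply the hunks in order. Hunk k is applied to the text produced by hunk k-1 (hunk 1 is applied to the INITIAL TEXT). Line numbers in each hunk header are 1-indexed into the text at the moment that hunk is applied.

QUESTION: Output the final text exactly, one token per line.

Hunk 1: at line 3 remove [eeb] add [cscoq,smfkr,qhif] -> 10 lines: nop sgtd mtpov nxz cscoq smfkr qhif yjpe zgnd klnbr
Hunk 2: at line 3 remove [cscoq,smfkr] add [uhegp,tcwn,bqt] -> 11 lines: nop sgtd mtpov nxz uhegp tcwn bqt qhif yjpe zgnd klnbr
Hunk 3: at line 2 remove [mtpov,nxz] add [hzd] -> 10 lines: nop sgtd hzd uhegp tcwn bqt qhif yjpe zgnd klnbr
Hunk 4: at line 5 remove [qhif,yjpe] add [lue,hfiz] -> 10 lines: nop sgtd hzd uhegp tcwn bqt lue hfiz zgnd klnbr
Hunk 5: at line 4 remove [tcwn,bqt,lue] add [dmzim] -> 8 lines: nop sgtd hzd uhegp dmzim hfiz zgnd klnbr
Hunk 6: at line 1 remove [sgtd,hzd,uhegp] add [zdx,fewqx,plhk] -> 8 lines: nop zdx fewqx plhk dmzim hfiz zgnd klnbr

Answer: nop
zdx
fewqx
plhk
dmzim
hfiz
zgnd
klnbr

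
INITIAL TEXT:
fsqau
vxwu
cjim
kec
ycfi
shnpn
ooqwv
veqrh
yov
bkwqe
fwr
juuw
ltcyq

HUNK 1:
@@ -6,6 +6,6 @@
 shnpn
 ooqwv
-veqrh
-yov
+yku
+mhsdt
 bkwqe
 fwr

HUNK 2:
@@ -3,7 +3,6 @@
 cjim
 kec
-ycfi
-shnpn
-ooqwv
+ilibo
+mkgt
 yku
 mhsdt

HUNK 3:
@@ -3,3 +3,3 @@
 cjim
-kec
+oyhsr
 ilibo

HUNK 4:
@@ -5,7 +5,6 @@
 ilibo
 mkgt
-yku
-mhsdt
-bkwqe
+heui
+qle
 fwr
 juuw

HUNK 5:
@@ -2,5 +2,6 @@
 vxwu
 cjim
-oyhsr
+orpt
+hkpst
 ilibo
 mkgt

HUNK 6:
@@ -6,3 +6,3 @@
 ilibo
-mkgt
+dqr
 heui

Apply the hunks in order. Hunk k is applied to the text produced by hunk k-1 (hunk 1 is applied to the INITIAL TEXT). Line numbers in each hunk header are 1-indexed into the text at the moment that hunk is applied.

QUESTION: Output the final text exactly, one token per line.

Hunk 1: at line 6 remove [veqrh,yov] add [yku,mhsdt] -> 13 lines: fsqau vxwu cjim kec ycfi shnpn ooqwv yku mhsdt bkwqe fwr juuw ltcyq
Hunk 2: at line 3 remove [ycfi,shnpn,ooqwv] add [ilibo,mkgt] -> 12 lines: fsqau vxwu cjim kec ilibo mkgt yku mhsdt bkwqe fwr juuw ltcyq
Hunk 3: at line 3 remove [kec] add [oyhsr] -> 12 lines: fsqau vxwu cjim oyhsr ilibo mkgt yku mhsdt bkwqe fwr juuw ltcyq
Hunk 4: at line 5 remove [yku,mhsdt,bkwqe] add [heui,qle] -> 11 lines: fsqau vxwu cjim oyhsr ilibo mkgt heui qle fwr juuw ltcyq
Hunk 5: at line 2 remove [oyhsr] add [orpt,hkpst] -> 12 lines: fsqau vxwu cjim orpt hkpst ilibo mkgt heui qle fwr juuw ltcyq
Hunk 6: at line 6 remove [mkgt] add [dqr] -> 12 lines: fsqau vxwu cjim orpt hkpst ilibo dqr heui qle fwr juuw ltcyq

Answer: fsqau
vxwu
cjim
orpt
hkpst
ilibo
dqr
heui
qle
fwr
juuw
ltcyq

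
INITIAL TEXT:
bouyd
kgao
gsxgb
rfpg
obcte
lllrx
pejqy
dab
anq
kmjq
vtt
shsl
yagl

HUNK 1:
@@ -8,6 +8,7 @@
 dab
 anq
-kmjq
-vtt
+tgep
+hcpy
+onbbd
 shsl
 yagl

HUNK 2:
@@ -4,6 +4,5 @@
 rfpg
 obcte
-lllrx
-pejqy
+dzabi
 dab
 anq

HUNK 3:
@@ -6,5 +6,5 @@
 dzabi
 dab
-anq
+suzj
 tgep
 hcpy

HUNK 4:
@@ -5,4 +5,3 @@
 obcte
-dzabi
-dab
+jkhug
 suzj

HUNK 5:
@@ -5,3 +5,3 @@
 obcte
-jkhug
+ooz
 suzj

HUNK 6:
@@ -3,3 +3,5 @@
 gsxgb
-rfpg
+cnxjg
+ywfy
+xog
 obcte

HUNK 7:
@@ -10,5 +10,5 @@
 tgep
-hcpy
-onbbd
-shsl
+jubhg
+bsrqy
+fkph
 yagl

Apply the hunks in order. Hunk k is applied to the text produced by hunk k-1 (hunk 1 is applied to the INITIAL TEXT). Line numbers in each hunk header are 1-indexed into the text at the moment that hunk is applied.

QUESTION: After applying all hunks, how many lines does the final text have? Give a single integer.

Hunk 1: at line 8 remove [kmjq,vtt] add [tgep,hcpy,onbbd] -> 14 lines: bouyd kgao gsxgb rfpg obcte lllrx pejqy dab anq tgep hcpy onbbd shsl yagl
Hunk 2: at line 4 remove [lllrx,pejqy] add [dzabi] -> 13 lines: bouyd kgao gsxgb rfpg obcte dzabi dab anq tgep hcpy onbbd shsl yagl
Hunk 3: at line 6 remove [anq] add [suzj] -> 13 lines: bouyd kgao gsxgb rfpg obcte dzabi dab suzj tgep hcpy onbbd shsl yagl
Hunk 4: at line 5 remove [dzabi,dab] add [jkhug] -> 12 lines: bouyd kgao gsxgb rfpg obcte jkhug suzj tgep hcpy onbbd shsl yagl
Hunk 5: at line 5 remove [jkhug] add [ooz] -> 12 lines: bouyd kgao gsxgb rfpg obcte ooz suzj tgep hcpy onbbd shsl yagl
Hunk 6: at line 3 remove [rfpg] add [cnxjg,ywfy,xog] -> 14 lines: bouyd kgao gsxgb cnxjg ywfy xog obcte ooz suzj tgep hcpy onbbd shsl yagl
Hunk 7: at line 10 remove [hcpy,onbbd,shsl] add [jubhg,bsrqy,fkph] -> 14 lines: bouyd kgao gsxgb cnxjg ywfy xog obcte ooz suzj tgep jubhg bsrqy fkph yagl
Final line count: 14

Answer: 14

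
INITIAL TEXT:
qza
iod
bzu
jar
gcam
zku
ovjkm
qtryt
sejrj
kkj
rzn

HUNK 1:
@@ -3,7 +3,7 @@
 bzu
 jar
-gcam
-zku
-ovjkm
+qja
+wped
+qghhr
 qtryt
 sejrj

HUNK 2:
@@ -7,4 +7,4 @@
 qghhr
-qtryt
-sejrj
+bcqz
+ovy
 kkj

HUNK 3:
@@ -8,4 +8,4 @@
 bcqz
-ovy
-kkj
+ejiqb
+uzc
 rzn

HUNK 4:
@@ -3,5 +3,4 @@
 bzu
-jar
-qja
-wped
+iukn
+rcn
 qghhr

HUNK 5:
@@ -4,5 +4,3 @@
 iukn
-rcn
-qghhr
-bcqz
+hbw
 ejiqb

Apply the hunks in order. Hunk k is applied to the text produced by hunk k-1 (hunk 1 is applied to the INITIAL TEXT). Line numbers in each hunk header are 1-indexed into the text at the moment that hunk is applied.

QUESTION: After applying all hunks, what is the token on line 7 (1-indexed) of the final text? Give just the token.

Answer: uzc

Derivation:
Hunk 1: at line 3 remove [gcam,zku,ovjkm] add [qja,wped,qghhr] -> 11 lines: qza iod bzu jar qja wped qghhr qtryt sejrj kkj rzn
Hunk 2: at line 7 remove [qtryt,sejrj] add [bcqz,ovy] -> 11 lines: qza iod bzu jar qja wped qghhr bcqz ovy kkj rzn
Hunk 3: at line 8 remove [ovy,kkj] add [ejiqb,uzc] -> 11 lines: qza iod bzu jar qja wped qghhr bcqz ejiqb uzc rzn
Hunk 4: at line 3 remove [jar,qja,wped] add [iukn,rcn] -> 10 lines: qza iod bzu iukn rcn qghhr bcqz ejiqb uzc rzn
Hunk 5: at line 4 remove [rcn,qghhr,bcqz] add [hbw] -> 8 lines: qza iod bzu iukn hbw ejiqb uzc rzn
Final line 7: uzc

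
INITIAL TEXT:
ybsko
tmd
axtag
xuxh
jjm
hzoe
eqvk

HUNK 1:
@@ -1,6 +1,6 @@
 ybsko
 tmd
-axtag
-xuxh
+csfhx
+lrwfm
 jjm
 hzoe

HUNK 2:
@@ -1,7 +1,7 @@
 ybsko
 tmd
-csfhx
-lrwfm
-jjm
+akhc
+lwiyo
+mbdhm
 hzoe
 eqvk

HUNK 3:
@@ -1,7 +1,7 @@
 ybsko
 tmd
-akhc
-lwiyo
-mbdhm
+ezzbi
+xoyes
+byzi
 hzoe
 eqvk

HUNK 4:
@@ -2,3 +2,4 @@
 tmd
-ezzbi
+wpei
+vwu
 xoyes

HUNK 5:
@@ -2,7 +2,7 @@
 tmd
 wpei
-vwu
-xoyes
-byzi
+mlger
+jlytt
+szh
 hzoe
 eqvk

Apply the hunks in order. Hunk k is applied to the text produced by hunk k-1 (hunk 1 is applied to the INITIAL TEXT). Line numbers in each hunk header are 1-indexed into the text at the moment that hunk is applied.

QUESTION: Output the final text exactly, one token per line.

Hunk 1: at line 1 remove [axtag,xuxh] add [csfhx,lrwfm] -> 7 lines: ybsko tmd csfhx lrwfm jjm hzoe eqvk
Hunk 2: at line 1 remove [csfhx,lrwfm,jjm] add [akhc,lwiyo,mbdhm] -> 7 lines: ybsko tmd akhc lwiyo mbdhm hzoe eqvk
Hunk 3: at line 1 remove [akhc,lwiyo,mbdhm] add [ezzbi,xoyes,byzi] -> 7 lines: ybsko tmd ezzbi xoyes byzi hzoe eqvk
Hunk 4: at line 2 remove [ezzbi] add [wpei,vwu] -> 8 lines: ybsko tmd wpei vwu xoyes byzi hzoe eqvk
Hunk 5: at line 2 remove [vwu,xoyes,byzi] add [mlger,jlytt,szh] -> 8 lines: ybsko tmd wpei mlger jlytt szh hzoe eqvk

Answer: ybsko
tmd
wpei
mlger
jlytt
szh
hzoe
eqvk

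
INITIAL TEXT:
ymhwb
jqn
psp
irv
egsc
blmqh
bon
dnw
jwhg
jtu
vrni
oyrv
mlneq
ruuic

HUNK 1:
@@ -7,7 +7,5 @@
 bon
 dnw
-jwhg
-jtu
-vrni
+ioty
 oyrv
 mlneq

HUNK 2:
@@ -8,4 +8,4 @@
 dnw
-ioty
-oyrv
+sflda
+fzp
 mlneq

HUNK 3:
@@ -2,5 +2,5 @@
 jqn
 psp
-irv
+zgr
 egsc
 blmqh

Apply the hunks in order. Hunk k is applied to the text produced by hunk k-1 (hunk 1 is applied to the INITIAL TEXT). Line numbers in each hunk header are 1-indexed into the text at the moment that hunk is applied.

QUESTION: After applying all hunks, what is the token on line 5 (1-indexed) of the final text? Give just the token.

Hunk 1: at line 7 remove [jwhg,jtu,vrni] add [ioty] -> 12 lines: ymhwb jqn psp irv egsc blmqh bon dnw ioty oyrv mlneq ruuic
Hunk 2: at line 8 remove [ioty,oyrv] add [sflda,fzp] -> 12 lines: ymhwb jqn psp irv egsc blmqh bon dnw sflda fzp mlneq ruuic
Hunk 3: at line 2 remove [irv] add [zgr] -> 12 lines: ymhwb jqn psp zgr egsc blmqh bon dnw sflda fzp mlneq ruuic
Final line 5: egsc

Answer: egsc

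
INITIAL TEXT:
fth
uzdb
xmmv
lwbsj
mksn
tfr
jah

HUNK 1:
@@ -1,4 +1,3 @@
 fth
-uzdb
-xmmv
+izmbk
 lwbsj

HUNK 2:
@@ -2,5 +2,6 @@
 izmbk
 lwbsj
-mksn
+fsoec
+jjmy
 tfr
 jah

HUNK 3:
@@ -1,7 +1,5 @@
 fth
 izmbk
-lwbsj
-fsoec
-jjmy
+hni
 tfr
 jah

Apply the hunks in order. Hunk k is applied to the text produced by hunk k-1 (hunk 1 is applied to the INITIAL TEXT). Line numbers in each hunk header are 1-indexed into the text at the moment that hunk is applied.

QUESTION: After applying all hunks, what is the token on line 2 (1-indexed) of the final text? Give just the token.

Hunk 1: at line 1 remove [uzdb,xmmv] add [izmbk] -> 6 lines: fth izmbk lwbsj mksn tfr jah
Hunk 2: at line 2 remove [mksn] add [fsoec,jjmy] -> 7 lines: fth izmbk lwbsj fsoec jjmy tfr jah
Hunk 3: at line 1 remove [lwbsj,fsoec,jjmy] add [hni] -> 5 lines: fth izmbk hni tfr jah
Final line 2: izmbk

Answer: izmbk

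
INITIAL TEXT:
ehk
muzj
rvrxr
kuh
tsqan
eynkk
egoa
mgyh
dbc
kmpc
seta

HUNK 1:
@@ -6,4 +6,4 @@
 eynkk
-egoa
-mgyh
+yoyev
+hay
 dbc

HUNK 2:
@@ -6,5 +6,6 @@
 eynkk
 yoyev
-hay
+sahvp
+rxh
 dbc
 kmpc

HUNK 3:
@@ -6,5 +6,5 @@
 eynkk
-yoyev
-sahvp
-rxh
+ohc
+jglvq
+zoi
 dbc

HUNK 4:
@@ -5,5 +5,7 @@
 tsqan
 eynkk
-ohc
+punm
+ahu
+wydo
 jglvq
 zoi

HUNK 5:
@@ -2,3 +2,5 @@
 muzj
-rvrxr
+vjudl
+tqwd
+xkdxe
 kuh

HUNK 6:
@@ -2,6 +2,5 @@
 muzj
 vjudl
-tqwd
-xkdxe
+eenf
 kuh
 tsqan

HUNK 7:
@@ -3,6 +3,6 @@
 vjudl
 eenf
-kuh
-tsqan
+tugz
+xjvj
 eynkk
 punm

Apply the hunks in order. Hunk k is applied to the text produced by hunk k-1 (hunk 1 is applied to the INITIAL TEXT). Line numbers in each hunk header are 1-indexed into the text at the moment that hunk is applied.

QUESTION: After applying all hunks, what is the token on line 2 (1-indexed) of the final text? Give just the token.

Hunk 1: at line 6 remove [egoa,mgyh] add [yoyev,hay] -> 11 lines: ehk muzj rvrxr kuh tsqan eynkk yoyev hay dbc kmpc seta
Hunk 2: at line 6 remove [hay] add [sahvp,rxh] -> 12 lines: ehk muzj rvrxr kuh tsqan eynkk yoyev sahvp rxh dbc kmpc seta
Hunk 3: at line 6 remove [yoyev,sahvp,rxh] add [ohc,jglvq,zoi] -> 12 lines: ehk muzj rvrxr kuh tsqan eynkk ohc jglvq zoi dbc kmpc seta
Hunk 4: at line 5 remove [ohc] add [punm,ahu,wydo] -> 14 lines: ehk muzj rvrxr kuh tsqan eynkk punm ahu wydo jglvq zoi dbc kmpc seta
Hunk 5: at line 2 remove [rvrxr] add [vjudl,tqwd,xkdxe] -> 16 lines: ehk muzj vjudl tqwd xkdxe kuh tsqan eynkk punm ahu wydo jglvq zoi dbc kmpc seta
Hunk 6: at line 2 remove [tqwd,xkdxe] add [eenf] -> 15 lines: ehk muzj vjudl eenf kuh tsqan eynkk punm ahu wydo jglvq zoi dbc kmpc seta
Hunk 7: at line 3 remove [kuh,tsqan] add [tugz,xjvj] -> 15 lines: ehk muzj vjudl eenf tugz xjvj eynkk punm ahu wydo jglvq zoi dbc kmpc seta
Final line 2: muzj

Answer: muzj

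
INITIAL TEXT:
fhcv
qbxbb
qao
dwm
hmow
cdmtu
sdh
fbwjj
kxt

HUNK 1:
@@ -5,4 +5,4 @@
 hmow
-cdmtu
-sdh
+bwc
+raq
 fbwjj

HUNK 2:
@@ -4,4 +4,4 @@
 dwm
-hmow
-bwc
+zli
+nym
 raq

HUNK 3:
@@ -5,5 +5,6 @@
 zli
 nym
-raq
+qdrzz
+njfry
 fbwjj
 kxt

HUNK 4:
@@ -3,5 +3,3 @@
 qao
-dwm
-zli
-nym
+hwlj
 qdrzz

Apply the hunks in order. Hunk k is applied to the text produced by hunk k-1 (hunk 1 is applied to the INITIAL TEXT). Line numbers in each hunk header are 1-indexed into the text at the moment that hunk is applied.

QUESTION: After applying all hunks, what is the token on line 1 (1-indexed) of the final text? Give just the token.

Hunk 1: at line 5 remove [cdmtu,sdh] add [bwc,raq] -> 9 lines: fhcv qbxbb qao dwm hmow bwc raq fbwjj kxt
Hunk 2: at line 4 remove [hmow,bwc] add [zli,nym] -> 9 lines: fhcv qbxbb qao dwm zli nym raq fbwjj kxt
Hunk 3: at line 5 remove [raq] add [qdrzz,njfry] -> 10 lines: fhcv qbxbb qao dwm zli nym qdrzz njfry fbwjj kxt
Hunk 4: at line 3 remove [dwm,zli,nym] add [hwlj] -> 8 lines: fhcv qbxbb qao hwlj qdrzz njfry fbwjj kxt
Final line 1: fhcv

Answer: fhcv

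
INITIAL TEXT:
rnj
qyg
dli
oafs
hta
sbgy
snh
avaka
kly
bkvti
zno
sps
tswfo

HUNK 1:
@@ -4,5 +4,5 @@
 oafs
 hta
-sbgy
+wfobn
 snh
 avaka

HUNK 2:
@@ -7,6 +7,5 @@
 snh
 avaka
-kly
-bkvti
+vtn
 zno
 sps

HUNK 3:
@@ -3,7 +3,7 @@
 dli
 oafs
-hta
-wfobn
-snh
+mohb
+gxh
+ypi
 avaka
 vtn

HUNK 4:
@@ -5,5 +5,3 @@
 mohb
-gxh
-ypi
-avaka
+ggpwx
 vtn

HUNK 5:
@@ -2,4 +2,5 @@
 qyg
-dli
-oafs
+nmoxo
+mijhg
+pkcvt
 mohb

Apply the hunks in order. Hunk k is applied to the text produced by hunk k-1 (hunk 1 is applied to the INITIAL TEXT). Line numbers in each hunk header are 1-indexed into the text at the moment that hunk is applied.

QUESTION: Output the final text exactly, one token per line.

Hunk 1: at line 4 remove [sbgy] add [wfobn] -> 13 lines: rnj qyg dli oafs hta wfobn snh avaka kly bkvti zno sps tswfo
Hunk 2: at line 7 remove [kly,bkvti] add [vtn] -> 12 lines: rnj qyg dli oafs hta wfobn snh avaka vtn zno sps tswfo
Hunk 3: at line 3 remove [hta,wfobn,snh] add [mohb,gxh,ypi] -> 12 lines: rnj qyg dli oafs mohb gxh ypi avaka vtn zno sps tswfo
Hunk 4: at line 5 remove [gxh,ypi,avaka] add [ggpwx] -> 10 lines: rnj qyg dli oafs mohb ggpwx vtn zno sps tswfo
Hunk 5: at line 2 remove [dli,oafs] add [nmoxo,mijhg,pkcvt] -> 11 lines: rnj qyg nmoxo mijhg pkcvt mohb ggpwx vtn zno sps tswfo

Answer: rnj
qyg
nmoxo
mijhg
pkcvt
mohb
ggpwx
vtn
zno
sps
tswfo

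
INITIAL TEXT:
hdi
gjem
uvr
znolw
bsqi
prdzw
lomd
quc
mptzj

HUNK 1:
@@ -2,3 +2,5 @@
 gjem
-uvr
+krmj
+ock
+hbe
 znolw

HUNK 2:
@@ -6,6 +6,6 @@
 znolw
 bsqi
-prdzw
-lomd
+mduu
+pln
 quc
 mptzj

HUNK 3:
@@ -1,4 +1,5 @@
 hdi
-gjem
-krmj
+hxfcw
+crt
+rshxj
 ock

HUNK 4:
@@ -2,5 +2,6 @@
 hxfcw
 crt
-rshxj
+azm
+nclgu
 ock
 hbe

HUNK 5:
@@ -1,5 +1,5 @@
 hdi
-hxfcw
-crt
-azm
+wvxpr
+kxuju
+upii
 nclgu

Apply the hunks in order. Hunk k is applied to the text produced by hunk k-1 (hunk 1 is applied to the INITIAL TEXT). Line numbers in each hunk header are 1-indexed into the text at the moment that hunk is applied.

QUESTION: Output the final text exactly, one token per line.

Hunk 1: at line 2 remove [uvr] add [krmj,ock,hbe] -> 11 lines: hdi gjem krmj ock hbe znolw bsqi prdzw lomd quc mptzj
Hunk 2: at line 6 remove [prdzw,lomd] add [mduu,pln] -> 11 lines: hdi gjem krmj ock hbe znolw bsqi mduu pln quc mptzj
Hunk 3: at line 1 remove [gjem,krmj] add [hxfcw,crt,rshxj] -> 12 lines: hdi hxfcw crt rshxj ock hbe znolw bsqi mduu pln quc mptzj
Hunk 4: at line 2 remove [rshxj] add [azm,nclgu] -> 13 lines: hdi hxfcw crt azm nclgu ock hbe znolw bsqi mduu pln quc mptzj
Hunk 5: at line 1 remove [hxfcw,crt,azm] add [wvxpr,kxuju,upii] -> 13 lines: hdi wvxpr kxuju upii nclgu ock hbe znolw bsqi mduu pln quc mptzj

Answer: hdi
wvxpr
kxuju
upii
nclgu
ock
hbe
znolw
bsqi
mduu
pln
quc
mptzj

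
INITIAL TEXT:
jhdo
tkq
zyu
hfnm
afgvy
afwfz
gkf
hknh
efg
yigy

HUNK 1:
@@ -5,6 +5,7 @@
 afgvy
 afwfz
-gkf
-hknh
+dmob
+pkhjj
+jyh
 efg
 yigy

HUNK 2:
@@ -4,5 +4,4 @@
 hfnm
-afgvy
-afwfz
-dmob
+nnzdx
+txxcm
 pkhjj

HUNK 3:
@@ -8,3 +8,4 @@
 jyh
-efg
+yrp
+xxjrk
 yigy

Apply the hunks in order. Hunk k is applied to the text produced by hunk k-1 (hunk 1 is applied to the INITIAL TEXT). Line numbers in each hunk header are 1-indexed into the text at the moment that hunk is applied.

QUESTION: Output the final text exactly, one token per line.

Answer: jhdo
tkq
zyu
hfnm
nnzdx
txxcm
pkhjj
jyh
yrp
xxjrk
yigy

Derivation:
Hunk 1: at line 5 remove [gkf,hknh] add [dmob,pkhjj,jyh] -> 11 lines: jhdo tkq zyu hfnm afgvy afwfz dmob pkhjj jyh efg yigy
Hunk 2: at line 4 remove [afgvy,afwfz,dmob] add [nnzdx,txxcm] -> 10 lines: jhdo tkq zyu hfnm nnzdx txxcm pkhjj jyh efg yigy
Hunk 3: at line 8 remove [efg] add [yrp,xxjrk] -> 11 lines: jhdo tkq zyu hfnm nnzdx txxcm pkhjj jyh yrp xxjrk yigy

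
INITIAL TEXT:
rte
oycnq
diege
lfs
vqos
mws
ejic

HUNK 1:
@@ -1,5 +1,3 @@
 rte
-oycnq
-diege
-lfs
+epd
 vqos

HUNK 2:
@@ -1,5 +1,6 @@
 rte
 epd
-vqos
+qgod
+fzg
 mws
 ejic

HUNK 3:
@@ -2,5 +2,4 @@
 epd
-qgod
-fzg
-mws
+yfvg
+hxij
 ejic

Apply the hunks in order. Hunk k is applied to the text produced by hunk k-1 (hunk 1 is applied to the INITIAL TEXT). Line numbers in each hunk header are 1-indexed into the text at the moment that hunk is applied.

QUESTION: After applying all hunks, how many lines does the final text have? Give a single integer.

Answer: 5

Derivation:
Hunk 1: at line 1 remove [oycnq,diege,lfs] add [epd] -> 5 lines: rte epd vqos mws ejic
Hunk 2: at line 1 remove [vqos] add [qgod,fzg] -> 6 lines: rte epd qgod fzg mws ejic
Hunk 3: at line 2 remove [qgod,fzg,mws] add [yfvg,hxij] -> 5 lines: rte epd yfvg hxij ejic
Final line count: 5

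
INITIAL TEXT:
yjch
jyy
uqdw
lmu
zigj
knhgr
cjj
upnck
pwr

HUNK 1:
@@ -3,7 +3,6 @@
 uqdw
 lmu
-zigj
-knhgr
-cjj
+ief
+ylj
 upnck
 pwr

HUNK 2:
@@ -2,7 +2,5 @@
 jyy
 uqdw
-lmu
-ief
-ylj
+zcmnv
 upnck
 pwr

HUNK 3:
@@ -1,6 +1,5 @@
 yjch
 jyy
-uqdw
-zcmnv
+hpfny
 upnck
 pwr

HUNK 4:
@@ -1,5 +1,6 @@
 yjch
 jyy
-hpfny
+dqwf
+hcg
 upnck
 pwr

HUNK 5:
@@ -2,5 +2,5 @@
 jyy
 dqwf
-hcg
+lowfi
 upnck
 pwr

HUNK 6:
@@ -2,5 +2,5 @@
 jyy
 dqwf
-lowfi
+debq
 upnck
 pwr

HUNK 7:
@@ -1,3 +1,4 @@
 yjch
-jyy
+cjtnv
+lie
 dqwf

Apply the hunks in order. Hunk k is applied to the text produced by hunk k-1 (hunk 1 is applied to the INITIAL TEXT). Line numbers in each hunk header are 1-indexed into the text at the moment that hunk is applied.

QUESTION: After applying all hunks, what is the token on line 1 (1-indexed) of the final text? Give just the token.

Answer: yjch

Derivation:
Hunk 1: at line 3 remove [zigj,knhgr,cjj] add [ief,ylj] -> 8 lines: yjch jyy uqdw lmu ief ylj upnck pwr
Hunk 2: at line 2 remove [lmu,ief,ylj] add [zcmnv] -> 6 lines: yjch jyy uqdw zcmnv upnck pwr
Hunk 3: at line 1 remove [uqdw,zcmnv] add [hpfny] -> 5 lines: yjch jyy hpfny upnck pwr
Hunk 4: at line 1 remove [hpfny] add [dqwf,hcg] -> 6 lines: yjch jyy dqwf hcg upnck pwr
Hunk 5: at line 2 remove [hcg] add [lowfi] -> 6 lines: yjch jyy dqwf lowfi upnck pwr
Hunk 6: at line 2 remove [lowfi] add [debq] -> 6 lines: yjch jyy dqwf debq upnck pwr
Hunk 7: at line 1 remove [jyy] add [cjtnv,lie] -> 7 lines: yjch cjtnv lie dqwf debq upnck pwr
Final line 1: yjch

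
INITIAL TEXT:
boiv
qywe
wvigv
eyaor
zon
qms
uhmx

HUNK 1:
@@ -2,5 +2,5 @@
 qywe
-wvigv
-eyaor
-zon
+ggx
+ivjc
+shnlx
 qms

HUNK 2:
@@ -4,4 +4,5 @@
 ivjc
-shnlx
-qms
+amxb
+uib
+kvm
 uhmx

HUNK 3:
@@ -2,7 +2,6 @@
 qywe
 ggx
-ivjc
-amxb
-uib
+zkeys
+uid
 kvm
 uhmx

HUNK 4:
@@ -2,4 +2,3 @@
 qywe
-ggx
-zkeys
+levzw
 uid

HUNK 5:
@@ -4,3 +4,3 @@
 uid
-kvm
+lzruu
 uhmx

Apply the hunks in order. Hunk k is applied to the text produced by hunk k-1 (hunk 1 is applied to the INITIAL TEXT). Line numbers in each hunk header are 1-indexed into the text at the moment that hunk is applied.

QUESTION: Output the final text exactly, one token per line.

Hunk 1: at line 2 remove [wvigv,eyaor,zon] add [ggx,ivjc,shnlx] -> 7 lines: boiv qywe ggx ivjc shnlx qms uhmx
Hunk 2: at line 4 remove [shnlx,qms] add [amxb,uib,kvm] -> 8 lines: boiv qywe ggx ivjc amxb uib kvm uhmx
Hunk 3: at line 2 remove [ivjc,amxb,uib] add [zkeys,uid] -> 7 lines: boiv qywe ggx zkeys uid kvm uhmx
Hunk 4: at line 2 remove [ggx,zkeys] add [levzw] -> 6 lines: boiv qywe levzw uid kvm uhmx
Hunk 5: at line 4 remove [kvm] add [lzruu] -> 6 lines: boiv qywe levzw uid lzruu uhmx

Answer: boiv
qywe
levzw
uid
lzruu
uhmx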